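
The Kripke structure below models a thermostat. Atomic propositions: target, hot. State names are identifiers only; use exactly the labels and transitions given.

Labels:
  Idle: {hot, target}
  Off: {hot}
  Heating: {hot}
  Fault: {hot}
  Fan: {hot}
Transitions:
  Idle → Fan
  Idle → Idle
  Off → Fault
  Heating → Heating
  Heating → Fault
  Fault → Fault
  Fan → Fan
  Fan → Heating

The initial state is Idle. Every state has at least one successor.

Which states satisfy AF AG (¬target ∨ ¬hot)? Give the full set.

{Off, Heating, Fault, Fan}

States satisfying AG (¬target ∨ ¬hot): {Off, Heating, Fault, Fan}.
States satisfying AF AG (¬target ∨ ¬hot): {Off, Heating, Fault, Fan}.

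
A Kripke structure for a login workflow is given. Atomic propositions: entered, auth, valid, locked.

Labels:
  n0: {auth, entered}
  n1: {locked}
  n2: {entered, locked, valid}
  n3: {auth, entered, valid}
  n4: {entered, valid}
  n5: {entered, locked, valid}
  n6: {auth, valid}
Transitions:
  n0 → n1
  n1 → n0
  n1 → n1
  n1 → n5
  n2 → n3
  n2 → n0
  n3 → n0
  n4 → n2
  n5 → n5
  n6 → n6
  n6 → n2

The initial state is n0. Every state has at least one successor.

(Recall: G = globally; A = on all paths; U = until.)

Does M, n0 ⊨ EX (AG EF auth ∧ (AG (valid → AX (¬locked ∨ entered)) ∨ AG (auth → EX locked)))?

States satisfying EX (AG EF auth ∧ (AG (valid → AX (¬locked ∨ entered)) ∨ AG (auth → EX locked))): ∅.
No suitable path/successor from n0 witnesses the formula.
n0 ∉ Sat(EX (AG EF auth ∧ (AG (valid → AX (¬locked ∨ entered)) ∨ AG (auth → EX locked)))).

Does not hold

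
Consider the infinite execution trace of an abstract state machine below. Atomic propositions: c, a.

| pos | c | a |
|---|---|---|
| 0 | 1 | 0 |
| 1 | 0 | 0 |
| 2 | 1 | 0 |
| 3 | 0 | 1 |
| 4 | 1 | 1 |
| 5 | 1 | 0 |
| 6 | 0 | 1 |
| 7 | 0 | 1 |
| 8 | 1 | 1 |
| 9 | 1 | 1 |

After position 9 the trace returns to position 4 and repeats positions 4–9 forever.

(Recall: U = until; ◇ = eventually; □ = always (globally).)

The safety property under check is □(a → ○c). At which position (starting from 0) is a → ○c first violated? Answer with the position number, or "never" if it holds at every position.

6

Check a → ○c at each position in order: 0 ✓, 1 ✓, 2 ✓, 3 ✓, 4 ✓, 5 ✓.
At position 6 the labels are {a} and the next position 7 has {a}, so a → ○c is false there. This is the first violation.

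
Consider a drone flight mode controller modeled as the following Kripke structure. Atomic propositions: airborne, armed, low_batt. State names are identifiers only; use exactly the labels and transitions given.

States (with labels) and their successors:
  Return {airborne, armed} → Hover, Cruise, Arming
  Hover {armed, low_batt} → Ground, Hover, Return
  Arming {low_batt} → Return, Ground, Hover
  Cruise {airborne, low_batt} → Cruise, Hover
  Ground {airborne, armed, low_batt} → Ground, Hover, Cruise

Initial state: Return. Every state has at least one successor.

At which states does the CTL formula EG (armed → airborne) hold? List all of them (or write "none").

States satisfying armed → airborne: {Return, Arming, Cruise, Ground}.
States satisfying EG (armed → airborne): {Return, Arming, Cruise, Ground}.

{Return, Arming, Cruise, Ground}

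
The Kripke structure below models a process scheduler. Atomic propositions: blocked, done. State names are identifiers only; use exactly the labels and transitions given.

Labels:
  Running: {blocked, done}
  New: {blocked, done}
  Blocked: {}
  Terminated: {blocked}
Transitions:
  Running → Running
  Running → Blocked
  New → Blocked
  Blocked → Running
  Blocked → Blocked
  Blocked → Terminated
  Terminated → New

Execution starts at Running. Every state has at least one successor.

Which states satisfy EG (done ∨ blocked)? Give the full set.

States satisfying done ∨ blocked: {Running, New, Terminated}.
States satisfying EG (done ∨ blocked): {Running}.

{Running}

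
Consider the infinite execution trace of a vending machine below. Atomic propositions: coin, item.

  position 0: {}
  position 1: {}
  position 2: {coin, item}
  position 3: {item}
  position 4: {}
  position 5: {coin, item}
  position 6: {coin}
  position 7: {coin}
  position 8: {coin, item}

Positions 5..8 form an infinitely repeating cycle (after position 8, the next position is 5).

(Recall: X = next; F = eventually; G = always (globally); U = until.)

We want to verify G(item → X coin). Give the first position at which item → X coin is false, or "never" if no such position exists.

2

Check item → X coin at each position in order: 0 ✓, 1 ✓.
At position 2 the labels are {coin, item} and the next position 3 has {item}, so item → X coin is false there. This is the first violation.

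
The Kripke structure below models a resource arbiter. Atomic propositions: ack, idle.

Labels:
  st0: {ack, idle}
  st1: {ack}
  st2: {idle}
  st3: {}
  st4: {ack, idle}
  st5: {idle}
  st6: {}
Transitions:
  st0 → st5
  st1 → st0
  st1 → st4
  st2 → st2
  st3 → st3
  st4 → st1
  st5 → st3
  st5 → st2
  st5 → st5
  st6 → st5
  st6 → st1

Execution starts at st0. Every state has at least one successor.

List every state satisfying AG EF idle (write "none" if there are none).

States satisfying EF idle: {st0, st1, st2, st4, st5, st6}.
States satisfying AG EF idle: {st2}.

{st2}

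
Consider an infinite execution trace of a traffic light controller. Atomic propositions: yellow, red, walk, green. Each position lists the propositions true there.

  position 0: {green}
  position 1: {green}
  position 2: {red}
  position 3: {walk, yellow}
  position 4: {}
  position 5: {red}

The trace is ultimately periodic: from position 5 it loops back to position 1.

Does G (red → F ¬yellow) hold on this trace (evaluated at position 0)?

red → F ¬yellow holds at every position 0..5, and those are all positions ever visited, so G (red → F ¬yellow) holds.
Positions where red holds: 2, 5.
Check F ¬yellow at each: 2→ok, 5→ok.

Yes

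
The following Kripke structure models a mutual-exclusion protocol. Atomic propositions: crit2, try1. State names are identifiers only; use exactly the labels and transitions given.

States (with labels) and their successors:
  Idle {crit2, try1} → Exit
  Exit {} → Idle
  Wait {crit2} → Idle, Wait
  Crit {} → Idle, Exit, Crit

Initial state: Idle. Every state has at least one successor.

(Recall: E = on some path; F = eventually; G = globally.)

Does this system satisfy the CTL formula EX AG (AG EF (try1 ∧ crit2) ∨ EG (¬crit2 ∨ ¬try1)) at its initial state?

States satisfying AG (AG EF (try1 ∧ crit2) ∨ EG (¬crit2 ∨ ¬try1)): {Idle, Exit, Wait, Crit}.
States satisfying EX AG (AG EF (try1 ∧ crit2) ∨ EG (¬crit2 ∨ ¬try1)): {Idle, Exit, Wait, Crit}.
Idle ∈ Sat(EX AG (AG EF (try1 ∧ crit2) ∨ EG (¬crit2 ∨ ¬try1))).

Holds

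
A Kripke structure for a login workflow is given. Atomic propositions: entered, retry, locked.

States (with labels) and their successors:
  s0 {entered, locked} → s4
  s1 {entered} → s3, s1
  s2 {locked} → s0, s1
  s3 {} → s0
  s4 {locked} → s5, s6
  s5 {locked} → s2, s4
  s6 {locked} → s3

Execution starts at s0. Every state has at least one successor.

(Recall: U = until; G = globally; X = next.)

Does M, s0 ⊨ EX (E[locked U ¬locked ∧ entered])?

Satisfied

States satisfying E[locked U ¬locked ∧ entered]: {s0, s1, s2, s4, s5}.
States satisfying EX (E[locked U ¬locked ∧ entered]): {s0, s1, s2, s3, s4, s5}.
s0 ∈ Sat(EX (E[locked U ¬locked ∧ entered])).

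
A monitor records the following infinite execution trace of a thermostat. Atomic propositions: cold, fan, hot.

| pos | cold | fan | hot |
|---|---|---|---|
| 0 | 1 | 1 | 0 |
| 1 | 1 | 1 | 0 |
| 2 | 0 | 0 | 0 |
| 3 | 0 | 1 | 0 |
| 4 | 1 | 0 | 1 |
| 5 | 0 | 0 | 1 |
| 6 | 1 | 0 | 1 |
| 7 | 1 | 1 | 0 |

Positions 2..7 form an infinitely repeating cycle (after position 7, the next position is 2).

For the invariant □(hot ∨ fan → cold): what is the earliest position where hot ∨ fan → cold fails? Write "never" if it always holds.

Check hot ∨ fan → cold at each position in order: 0 ✓, 1 ✓, 2 ✓.
At position 3 the labels are {fan}, so hot ∨ fan → cold is false there. This is the first violation.

3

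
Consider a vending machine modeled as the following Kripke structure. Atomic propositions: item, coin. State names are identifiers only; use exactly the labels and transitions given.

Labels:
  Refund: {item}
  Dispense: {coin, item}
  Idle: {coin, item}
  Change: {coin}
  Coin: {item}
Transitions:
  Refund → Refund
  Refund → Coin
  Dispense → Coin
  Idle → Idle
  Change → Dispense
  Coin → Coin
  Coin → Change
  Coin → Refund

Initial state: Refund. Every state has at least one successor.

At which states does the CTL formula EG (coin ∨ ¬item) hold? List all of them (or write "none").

States satisfying coin ∨ ¬item: {Dispense, Idle, Change}.
States satisfying EG (coin ∨ ¬item): {Idle}.

{Idle}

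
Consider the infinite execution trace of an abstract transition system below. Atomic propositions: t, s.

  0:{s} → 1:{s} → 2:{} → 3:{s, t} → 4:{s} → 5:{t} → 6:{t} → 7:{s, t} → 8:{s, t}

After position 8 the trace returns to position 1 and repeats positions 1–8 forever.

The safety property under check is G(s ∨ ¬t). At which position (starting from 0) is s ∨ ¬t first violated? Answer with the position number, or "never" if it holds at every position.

5

Check s ∨ ¬t at each position in order: 0 ✓, 1 ✓, 2 ✓, 3 ✓, 4 ✓.
At position 5 the labels are {t}, so s ∨ ¬t is false there. This is the first violation.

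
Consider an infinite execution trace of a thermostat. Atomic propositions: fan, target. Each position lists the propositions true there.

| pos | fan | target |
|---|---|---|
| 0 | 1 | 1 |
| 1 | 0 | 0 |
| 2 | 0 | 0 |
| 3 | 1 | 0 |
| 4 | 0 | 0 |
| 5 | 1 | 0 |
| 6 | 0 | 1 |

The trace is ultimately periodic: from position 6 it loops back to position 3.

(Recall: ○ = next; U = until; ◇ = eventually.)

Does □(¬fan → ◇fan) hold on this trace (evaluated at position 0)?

¬fan → ◇fan holds at every position 0..6, and those are all positions ever visited, so □(¬fan → ◇fan) holds.
Positions where ¬fan holds: 1, 2, 4, 6.
Check ◇fan at each: 1→ok, 2→ok, 4→ok, 6→ok.

Yes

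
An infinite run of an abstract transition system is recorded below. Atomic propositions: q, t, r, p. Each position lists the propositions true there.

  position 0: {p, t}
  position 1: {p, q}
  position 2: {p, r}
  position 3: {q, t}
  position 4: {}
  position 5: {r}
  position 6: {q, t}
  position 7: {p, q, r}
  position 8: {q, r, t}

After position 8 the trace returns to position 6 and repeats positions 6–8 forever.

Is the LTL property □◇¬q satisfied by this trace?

Does not hold

◇¬q must hold at every position from 0 onward. It fails at position 6, so □◇¬q is false.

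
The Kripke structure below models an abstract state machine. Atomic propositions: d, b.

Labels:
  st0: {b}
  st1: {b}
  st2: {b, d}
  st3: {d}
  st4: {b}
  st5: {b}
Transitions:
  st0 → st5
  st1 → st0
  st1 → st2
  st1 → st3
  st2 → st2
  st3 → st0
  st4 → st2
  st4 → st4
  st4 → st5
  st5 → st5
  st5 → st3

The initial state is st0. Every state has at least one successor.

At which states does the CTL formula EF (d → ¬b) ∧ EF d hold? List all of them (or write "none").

States satisfying d → ¬b: {st0, st1, st3, st4, st5}.
States satisfying EF (d → ¬b): {st0, st1, st3, st4, st5}.
States satisfying d: {st2, st3}.
States satisfying EF d: {st0, st1, st2, st3, st4, st5}.
States satisfying EF (d → ¬b) ∧ EF d: {st0, st1, st3, st4, st5}.

{st0, st1, st3, st4, st5}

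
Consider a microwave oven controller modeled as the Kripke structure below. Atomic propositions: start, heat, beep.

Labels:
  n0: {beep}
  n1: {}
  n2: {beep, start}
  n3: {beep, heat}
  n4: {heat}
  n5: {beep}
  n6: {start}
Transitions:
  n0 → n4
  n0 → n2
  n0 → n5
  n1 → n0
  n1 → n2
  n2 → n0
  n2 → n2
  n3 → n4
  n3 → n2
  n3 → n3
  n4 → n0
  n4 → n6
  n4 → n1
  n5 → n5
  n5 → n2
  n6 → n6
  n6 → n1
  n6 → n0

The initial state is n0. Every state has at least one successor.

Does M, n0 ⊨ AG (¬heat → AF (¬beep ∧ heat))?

States satisfying ¬heat → AF (¬beep ∧ heat): {n3, n4}.
States satisfying AG (¬heat → AF (¬beep ∧ heat)): ∅.
n0 is reachable from n0 and violates ¬heat → AF (¬beep ∧ heat), so AG fails at n0.
n0 ∉ Sat(AG (¬heat → AF (¬beep ∧ heat))).

Does not hold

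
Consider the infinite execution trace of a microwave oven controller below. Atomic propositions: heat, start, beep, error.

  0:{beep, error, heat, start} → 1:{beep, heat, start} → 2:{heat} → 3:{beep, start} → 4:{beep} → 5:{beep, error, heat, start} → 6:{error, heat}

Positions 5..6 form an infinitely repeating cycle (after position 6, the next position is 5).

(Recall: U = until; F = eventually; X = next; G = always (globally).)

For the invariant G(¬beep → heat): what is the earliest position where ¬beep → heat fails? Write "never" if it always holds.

never

¬beep → heat holds at every position 0..6, and those are all the positions the trace ever visits, so the invariant G(¬beep → heat) is never violated.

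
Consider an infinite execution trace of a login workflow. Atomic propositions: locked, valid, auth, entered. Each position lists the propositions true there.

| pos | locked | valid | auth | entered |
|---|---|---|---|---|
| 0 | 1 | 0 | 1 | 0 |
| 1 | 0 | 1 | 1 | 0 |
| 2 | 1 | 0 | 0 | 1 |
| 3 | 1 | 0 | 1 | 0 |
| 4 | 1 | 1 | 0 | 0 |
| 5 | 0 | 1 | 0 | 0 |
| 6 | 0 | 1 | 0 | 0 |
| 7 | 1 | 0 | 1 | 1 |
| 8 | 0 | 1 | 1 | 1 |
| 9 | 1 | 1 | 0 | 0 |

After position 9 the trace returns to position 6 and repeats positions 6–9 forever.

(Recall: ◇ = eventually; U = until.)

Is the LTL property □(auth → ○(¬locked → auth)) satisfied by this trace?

Yes

auth → ○(¬locked → auth) holds at every position 0..9, and those are all positions ever visited, so □(auth → ○(¬locked → auth)) holds.
Positions where auth holds: 0, 1, 3, 7, 8.
Check ○(¬locked → auth) at each: 0→ok, 1→ok, 3→ok, 7→ok, 8→ok.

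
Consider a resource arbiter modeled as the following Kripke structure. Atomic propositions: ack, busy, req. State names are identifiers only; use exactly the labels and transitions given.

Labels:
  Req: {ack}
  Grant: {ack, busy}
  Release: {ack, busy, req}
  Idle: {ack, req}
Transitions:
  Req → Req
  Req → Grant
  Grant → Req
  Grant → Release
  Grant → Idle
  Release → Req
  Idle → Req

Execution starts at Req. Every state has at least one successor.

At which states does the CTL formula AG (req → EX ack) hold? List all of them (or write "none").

States satisfying req → EX ack: {Req, Grant, Release, Idle}.
States satisfying AG (req → EX ack): {Req, Grant, Release, Idle}.

{Req, Grant, Release, Idle}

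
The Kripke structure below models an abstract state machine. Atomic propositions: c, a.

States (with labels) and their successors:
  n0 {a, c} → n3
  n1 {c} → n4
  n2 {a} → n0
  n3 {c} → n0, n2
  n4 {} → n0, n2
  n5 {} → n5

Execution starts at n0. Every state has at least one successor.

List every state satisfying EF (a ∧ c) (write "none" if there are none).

States satisfying a ∧ c: {n0}.
States satisfying EF (a ∧ c): {n0, n1, n2, n3, n4}.

{n0, n1, n2, n3, n4}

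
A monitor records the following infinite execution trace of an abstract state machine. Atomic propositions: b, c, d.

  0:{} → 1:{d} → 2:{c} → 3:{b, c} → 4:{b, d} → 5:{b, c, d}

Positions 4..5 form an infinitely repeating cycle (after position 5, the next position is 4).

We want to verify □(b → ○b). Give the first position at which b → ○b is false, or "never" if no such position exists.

never

b → ○b holds at every position 0..5, and those are all the positions the trace ever visits, so the invariant □(b → ○b) is never violated.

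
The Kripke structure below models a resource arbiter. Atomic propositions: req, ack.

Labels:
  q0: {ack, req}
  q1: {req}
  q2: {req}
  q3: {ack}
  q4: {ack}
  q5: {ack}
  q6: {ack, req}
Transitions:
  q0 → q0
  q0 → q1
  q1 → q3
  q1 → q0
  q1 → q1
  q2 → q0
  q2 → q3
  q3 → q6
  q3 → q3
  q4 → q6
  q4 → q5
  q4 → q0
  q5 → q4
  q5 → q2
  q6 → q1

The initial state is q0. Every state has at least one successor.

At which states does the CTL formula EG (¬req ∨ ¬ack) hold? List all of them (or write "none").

States satisfying ¬req ∨ ¬ack: {q1, q2, q3, q4, q5}.
States satisfying EG (¬req ∨ ¬ack): {q1, q2, q3, q4, q5}.

{q1, q2, q3, q4, q5}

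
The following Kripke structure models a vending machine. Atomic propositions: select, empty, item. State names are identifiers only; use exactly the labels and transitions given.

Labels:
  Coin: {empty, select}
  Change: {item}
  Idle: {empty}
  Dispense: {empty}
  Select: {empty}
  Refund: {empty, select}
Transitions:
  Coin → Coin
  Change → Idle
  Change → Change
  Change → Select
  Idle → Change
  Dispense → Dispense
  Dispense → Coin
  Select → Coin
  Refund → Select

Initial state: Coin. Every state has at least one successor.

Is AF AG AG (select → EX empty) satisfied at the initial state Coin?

States satisfying AG AG (select → EX empty): {Coin, Change, Idle, Dispense, Select, Refund}.
States satisfying AF AG AG (select → EX empty): {Coin, Change, Idle, Dispense, Select, Refund}.
Coin ∈ Sat(AF AG AG (select → EX empty)).

Satisfied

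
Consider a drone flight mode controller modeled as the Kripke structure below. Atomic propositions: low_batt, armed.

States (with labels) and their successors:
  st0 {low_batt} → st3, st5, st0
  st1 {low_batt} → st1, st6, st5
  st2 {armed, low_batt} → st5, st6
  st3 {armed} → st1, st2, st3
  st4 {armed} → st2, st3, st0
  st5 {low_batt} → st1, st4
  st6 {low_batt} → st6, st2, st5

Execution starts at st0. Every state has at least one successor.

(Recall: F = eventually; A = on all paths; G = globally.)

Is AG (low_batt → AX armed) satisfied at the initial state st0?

Violated

States satisfying low_batt → AX armed: {st3, st4}.
States satisfying AG (low_batt → AX armed): ∅.
st0 is reachable from st0 and violates low_batt → AX armed, so AG fails at st0.
st0 ∉ Sat(AG (low_batt → AX armed)).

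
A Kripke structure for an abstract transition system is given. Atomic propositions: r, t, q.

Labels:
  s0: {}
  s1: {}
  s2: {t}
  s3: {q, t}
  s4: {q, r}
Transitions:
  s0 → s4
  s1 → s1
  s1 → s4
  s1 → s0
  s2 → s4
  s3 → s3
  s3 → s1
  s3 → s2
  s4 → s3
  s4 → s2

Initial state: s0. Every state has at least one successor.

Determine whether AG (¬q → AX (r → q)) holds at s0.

States satisfying ¬q → AX (r → q): {s0, s1, s2, s3, s4}.
States satisfying AG (¬q → AX (r → q)): {s0, s1, s2, s3, s4}.
Every state reachable from s0 satisfies ¬q → AX (r → q).
s0 ∈ Sat(AG (¬q → AX (r → q))).

Satisfied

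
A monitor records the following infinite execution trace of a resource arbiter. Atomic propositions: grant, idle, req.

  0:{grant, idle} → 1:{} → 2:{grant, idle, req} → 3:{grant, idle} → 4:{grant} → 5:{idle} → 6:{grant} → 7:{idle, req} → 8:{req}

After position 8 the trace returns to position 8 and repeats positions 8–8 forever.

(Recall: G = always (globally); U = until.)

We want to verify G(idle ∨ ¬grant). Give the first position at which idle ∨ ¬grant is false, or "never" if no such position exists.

Check idle ∨ ¬grant at each position in order: 0 ✓, 1 ✓, 2 ✓, 3 ✓.
At position 4 the labels are {grant}, so idle ∨ ¬grant is false there. This is the first violation.

4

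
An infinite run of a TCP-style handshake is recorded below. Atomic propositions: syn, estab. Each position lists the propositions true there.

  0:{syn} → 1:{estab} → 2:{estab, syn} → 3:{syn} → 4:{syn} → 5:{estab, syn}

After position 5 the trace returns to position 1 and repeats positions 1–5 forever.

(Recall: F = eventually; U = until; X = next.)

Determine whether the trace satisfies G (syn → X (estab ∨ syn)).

syn → X (estab ∨ syn) holds at every position 0..5, and those are all positions ever visited, so G (syn → X (estab ∨ syn)) holds.
Positions where syn holds: 0, 2, 3, 4, 5.
Check X (estab ∨ syn) at each: 0→ok, 2→ok, 3→ok, 4→ok, 5→ok.

Yes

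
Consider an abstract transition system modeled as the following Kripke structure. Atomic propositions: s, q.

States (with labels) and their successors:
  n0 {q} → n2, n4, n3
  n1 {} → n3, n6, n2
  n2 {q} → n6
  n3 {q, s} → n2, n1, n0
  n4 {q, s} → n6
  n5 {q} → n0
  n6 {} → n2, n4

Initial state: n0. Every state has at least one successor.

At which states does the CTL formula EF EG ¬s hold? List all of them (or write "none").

States satisfying EG ¬s: {n0, n1, n2, n5, n6}.
States satisfying EF EG ¬s: {n0, n1, n2, n3, n4, n5, n6}.

{n0, n1, n2, n3, n4, n5, n6}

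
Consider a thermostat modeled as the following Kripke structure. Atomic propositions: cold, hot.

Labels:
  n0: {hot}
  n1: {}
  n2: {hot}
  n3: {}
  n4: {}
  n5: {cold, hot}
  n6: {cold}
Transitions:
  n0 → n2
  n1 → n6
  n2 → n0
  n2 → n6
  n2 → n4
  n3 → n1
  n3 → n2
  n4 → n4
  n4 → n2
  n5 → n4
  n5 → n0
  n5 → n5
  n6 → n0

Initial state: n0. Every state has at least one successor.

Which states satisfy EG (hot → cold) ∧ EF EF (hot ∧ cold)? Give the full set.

{n5}

States satisfying hot → cold: {n1, n3, n4, n5, n6}.
States satisfying EG (hot → cold): {n4, n5}.
States satisfying EF (hot ∧ cold): {n5}.
States satisfying EF EF (hot ∧ cold): {n5}.
States satisfying EG (hot → cold) ∧ EF EF (hot ∧ cold): {n5}.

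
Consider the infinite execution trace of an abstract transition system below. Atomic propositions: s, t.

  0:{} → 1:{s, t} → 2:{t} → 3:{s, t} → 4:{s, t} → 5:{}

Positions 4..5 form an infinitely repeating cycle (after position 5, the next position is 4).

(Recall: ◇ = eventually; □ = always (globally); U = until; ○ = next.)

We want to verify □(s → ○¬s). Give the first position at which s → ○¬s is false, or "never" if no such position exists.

Check s → ○¬s at each position in order: 0 ✓, 1 ✓, 2 ✓.
At position 3 the labels are {s, t} and the next position 4 has {s, t}, so s → ○¬s is false there. This is the first violation.

3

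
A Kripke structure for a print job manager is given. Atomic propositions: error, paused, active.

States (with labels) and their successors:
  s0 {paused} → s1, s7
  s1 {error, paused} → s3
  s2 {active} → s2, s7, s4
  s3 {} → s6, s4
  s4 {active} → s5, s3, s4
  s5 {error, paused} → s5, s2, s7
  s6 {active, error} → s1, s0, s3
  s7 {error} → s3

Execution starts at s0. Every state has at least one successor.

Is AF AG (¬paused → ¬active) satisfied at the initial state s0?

Does not hold

States satisfying AG (¬paused → ¬active): ∅.
States satisfying AF AG (¬paused → ¬active): ∅.
There is a path from s0 along which AG (¬paused → ¬active) never holds.
s0 ∉ Sat(AF AG (¬paused → ¬active)).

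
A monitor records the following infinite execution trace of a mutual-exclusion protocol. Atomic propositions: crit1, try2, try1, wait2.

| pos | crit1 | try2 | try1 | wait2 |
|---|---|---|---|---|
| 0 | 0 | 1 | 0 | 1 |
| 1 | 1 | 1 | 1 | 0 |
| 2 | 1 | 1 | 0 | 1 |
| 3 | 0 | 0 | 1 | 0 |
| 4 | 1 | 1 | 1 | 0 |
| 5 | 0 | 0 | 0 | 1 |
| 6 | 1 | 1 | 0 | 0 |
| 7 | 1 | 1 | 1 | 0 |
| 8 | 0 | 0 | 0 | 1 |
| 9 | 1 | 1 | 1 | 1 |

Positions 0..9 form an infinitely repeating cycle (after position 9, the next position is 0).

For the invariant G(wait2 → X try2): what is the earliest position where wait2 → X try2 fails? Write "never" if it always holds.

2

Check wait2 → X try2 at each position in order: 0 ✓, 1 ✓.
At position 2 the labels are {crit1, try2, wait2} and the next position 3 has {try1}, so wait2 → X try2 is false there. This is the first violation.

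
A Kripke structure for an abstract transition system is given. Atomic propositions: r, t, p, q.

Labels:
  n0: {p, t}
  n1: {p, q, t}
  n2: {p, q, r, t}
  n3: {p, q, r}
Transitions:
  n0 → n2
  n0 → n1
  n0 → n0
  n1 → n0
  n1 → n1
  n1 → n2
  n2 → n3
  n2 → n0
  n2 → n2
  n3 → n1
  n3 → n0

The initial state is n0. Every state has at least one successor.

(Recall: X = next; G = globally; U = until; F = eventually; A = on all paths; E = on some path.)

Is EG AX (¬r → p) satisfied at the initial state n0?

Yes

States satisfying AX (¬r → p): {n0, n1, n2, n3}.
States satisfying EG AX (¬r → p): {n0, n1, n2, n3}.
n0 ∈ Sat(EG AX (¬r → p)).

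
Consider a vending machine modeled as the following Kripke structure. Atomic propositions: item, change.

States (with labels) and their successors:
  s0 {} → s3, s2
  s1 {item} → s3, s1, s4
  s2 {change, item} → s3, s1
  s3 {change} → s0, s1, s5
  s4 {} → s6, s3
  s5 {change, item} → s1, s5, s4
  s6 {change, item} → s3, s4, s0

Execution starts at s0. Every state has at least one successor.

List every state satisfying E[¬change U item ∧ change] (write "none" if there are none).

States satisfying ¬change: {s0, s1, s4}.
States satisfying item ∧ change: {s2, s5, s6}.
States satisfying E[¬change U item ∧ change]: {s0, s1, s2, s4, s5, s6}.

{s0, s1, s2, s4, s5, s6}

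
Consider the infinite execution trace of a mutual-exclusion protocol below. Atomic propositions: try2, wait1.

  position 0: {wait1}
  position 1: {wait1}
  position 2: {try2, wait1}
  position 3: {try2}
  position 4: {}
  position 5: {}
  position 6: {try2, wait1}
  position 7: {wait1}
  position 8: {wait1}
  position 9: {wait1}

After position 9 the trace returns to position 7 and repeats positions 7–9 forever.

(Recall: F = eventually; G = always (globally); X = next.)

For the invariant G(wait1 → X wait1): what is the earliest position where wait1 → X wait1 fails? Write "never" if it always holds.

2

Check wait1 → X wait1 at each position in order: 0 ✓, 1 ✓.
At position 2 the labels are {try2, wait1} and the next position 3 has {try2}, so wait1 → X wait1 is false there. This is the first violation.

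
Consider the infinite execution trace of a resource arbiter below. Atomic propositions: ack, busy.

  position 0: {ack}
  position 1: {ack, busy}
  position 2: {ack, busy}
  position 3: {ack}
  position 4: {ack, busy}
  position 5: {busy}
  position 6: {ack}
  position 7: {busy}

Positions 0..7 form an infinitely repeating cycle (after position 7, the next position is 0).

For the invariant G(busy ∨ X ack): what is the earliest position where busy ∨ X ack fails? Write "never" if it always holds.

6

Check busy ∨ X ack at each position in order: 0 ✓, 1 ✓, 2 ✓, 3 ✓, 4 ✓, 5 ✓.
At position 6 the labels are {ack} and the next position 7 has {busy}, so busy ∨ X ack is false there. This is the first violation.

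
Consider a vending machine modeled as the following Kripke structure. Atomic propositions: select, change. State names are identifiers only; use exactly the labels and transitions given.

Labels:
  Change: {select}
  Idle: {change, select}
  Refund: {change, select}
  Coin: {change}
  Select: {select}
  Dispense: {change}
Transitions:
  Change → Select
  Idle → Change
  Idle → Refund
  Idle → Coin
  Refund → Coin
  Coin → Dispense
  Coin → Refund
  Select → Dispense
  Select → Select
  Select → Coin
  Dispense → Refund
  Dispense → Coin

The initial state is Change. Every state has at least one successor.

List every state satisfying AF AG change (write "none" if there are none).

States satisfying AG change: {Refund, Coin, Dispense}.
States satisfying AF AG change: {Refund, Coin, Dispense}.

{Refund, Coin, Dispense}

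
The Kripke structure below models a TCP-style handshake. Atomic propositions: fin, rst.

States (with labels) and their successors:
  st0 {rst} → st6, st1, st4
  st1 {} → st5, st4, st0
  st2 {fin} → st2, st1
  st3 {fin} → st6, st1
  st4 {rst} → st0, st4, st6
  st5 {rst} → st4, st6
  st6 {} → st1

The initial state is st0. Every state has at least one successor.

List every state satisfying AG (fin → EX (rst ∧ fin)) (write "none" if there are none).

{st0, st1, st4, st5, st6}

States satisfying fin → EX (rst ∧ fin): {st0, st1, st4, st5, st6}.
States satisfying AG (fin → EX (rst ∧ fin)): {st0, st1, st4, st5, st6}.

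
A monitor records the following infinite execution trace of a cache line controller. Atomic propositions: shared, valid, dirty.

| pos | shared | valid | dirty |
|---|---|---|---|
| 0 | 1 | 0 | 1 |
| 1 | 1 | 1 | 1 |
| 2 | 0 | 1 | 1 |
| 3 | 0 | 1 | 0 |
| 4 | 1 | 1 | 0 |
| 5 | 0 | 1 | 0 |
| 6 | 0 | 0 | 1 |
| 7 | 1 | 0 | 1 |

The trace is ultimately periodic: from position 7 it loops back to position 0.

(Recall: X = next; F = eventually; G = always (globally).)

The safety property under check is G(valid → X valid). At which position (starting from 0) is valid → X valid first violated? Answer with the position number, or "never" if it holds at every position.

5

Check valid → X valid at each position in order: 0 ✓, 1 ✓, 2 ✓, 3 ✓, 4 ✓.
At position 5 the labels are {valid} and the next position 6 has {dirty}, so valid → X valid is false there. This is the first violation.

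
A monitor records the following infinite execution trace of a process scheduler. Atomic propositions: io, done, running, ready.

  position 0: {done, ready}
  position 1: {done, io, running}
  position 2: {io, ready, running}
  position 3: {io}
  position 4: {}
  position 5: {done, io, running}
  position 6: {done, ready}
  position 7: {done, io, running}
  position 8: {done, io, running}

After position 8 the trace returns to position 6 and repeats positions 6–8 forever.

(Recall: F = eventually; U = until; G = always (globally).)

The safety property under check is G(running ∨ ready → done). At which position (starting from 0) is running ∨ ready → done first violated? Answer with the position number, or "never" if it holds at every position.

2

Check running ∨ ready → done at each position in order: 0 ✓, 1 ✓.
At position 2 the labels are {io, ready, running}, so running ∨ ready → done is false there. This is the first violation.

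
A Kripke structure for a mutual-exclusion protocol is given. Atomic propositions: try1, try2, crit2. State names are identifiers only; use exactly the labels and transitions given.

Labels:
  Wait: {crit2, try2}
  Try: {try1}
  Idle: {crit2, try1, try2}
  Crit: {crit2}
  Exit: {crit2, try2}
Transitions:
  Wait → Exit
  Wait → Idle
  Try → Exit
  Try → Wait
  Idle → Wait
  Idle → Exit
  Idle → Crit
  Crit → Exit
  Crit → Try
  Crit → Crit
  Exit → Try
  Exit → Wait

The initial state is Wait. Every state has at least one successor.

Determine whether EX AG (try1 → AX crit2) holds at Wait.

States satisfying AG (try1 → AX crit2): {Wait, Try, Idle, Crit, Exit}.
States satisfying EX AG (try1 → AX crit2): {Wait, Try, Idle, Crit, Exit}.
Wait ∈ Sat(EX AG (try1 → AX crit2)).

Satisfied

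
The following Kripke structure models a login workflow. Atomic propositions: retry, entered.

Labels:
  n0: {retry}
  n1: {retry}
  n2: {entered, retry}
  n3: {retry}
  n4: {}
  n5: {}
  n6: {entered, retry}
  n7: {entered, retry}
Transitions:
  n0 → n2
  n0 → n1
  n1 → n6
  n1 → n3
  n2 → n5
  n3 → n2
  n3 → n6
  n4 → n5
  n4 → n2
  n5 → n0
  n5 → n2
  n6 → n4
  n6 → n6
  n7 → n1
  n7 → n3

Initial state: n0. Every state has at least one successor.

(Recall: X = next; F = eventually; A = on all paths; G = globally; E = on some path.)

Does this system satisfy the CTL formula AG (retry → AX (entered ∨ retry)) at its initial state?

States satisfying retry → AX (entered ∨ retry): {n0, n1, n3, n4, n5, n7}.
States satisfying AG (retry → AX (entered ∨ retry)): ∅.
n2 is reachable from n0 and violates retry → AX (entered ∨ retry), so AG fails at n0.
n0 ∉ Sat(AG (retry → AX (entered ∨ retry))).

No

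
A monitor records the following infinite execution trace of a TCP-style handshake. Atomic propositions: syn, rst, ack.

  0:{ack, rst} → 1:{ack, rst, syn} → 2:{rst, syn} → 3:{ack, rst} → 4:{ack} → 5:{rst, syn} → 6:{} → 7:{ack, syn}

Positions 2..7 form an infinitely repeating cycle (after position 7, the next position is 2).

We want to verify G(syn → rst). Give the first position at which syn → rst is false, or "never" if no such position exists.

Check syn → rst at each position in order: 0 ✓, 1 ✓, 2 ✓, 3 ✓, 4 ✓, 5 ✓, 6 ✓.
At position 7 the labels are {ack, syn}, so syn → rst is false there. This is the first violation.

7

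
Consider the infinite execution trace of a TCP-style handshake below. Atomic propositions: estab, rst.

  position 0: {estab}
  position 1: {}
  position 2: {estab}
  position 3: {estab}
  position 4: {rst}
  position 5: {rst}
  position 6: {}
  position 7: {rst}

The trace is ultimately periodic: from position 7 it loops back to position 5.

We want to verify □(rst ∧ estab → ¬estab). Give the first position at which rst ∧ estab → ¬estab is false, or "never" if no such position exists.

never

rst ∧ estab → ¬estab holds at every position 0..7, and those are all the positions the trace ever visits, so the invariant □(rst ∧ estab → ¬estab) is never violated.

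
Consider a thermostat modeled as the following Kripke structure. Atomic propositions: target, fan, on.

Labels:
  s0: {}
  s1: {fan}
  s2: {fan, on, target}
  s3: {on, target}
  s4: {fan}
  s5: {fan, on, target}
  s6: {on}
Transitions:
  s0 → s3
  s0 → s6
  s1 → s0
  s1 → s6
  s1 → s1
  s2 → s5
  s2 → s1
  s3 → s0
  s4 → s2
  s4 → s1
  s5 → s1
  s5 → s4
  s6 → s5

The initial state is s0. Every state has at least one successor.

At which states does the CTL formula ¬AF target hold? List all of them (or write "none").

{s1, s4}

States satisfying target: {s2, s3, s5}.
States satisfying AF target: {s0, s2, s3, s5, s6}.
States satisfying ¬AF target: {s1, s4}.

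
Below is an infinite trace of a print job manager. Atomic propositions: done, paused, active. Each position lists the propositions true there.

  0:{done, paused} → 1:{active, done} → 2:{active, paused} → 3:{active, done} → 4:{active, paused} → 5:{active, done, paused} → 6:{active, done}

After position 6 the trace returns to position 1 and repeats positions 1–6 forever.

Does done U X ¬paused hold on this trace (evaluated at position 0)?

Walking from position 0: X ¬paused first holds at position 0, and done holds at every earlier position along the way, so done U X ¬paused holds.

Holds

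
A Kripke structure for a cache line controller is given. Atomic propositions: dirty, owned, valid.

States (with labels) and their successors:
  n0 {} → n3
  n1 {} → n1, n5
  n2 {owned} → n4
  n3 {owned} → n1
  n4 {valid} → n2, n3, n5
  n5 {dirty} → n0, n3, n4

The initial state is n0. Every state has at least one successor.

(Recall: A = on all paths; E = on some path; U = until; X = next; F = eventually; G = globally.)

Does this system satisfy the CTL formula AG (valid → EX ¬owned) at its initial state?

States satisfying valid → EX ¬owned: {n0, n1, n2, n3, n4, n5}.
States satisfying AG (valid → EX ¬owned): {n0, n1, n2, n3, n4, n5}.
Every state reachable from n0 satisfies valid → EX ¬owned.
n0 ∈ Sat(AG (valid → EX ¬owned)).

Satisfied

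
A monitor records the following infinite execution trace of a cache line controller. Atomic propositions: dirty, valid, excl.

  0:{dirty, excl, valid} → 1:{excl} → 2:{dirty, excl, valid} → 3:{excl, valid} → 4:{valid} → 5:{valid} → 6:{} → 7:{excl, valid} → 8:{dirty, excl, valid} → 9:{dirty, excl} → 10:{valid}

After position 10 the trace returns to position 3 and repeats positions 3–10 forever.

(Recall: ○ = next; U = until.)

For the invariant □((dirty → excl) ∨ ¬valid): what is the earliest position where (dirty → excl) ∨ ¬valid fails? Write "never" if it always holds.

(dirty → excl) ∨ ¬valid holds at every position 0..10, and those are all the positions the trace ever visits, so the invariant □((dirty → excl) ∨ ¬valid) is never violated.

never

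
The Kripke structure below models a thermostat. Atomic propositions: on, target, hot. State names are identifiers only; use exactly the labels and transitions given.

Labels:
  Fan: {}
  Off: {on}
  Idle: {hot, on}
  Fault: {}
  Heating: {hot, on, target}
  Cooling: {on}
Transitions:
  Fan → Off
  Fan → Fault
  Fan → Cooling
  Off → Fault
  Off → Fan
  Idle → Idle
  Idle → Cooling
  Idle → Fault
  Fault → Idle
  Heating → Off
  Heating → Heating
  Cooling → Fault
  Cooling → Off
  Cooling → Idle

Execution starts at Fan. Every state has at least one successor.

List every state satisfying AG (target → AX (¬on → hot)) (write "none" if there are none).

States satisfying target → AX (¬on → hot): {Fan, Off, Idle, Fault, Heating, Cooling}.
States satisfying AG (target → AX (¬on → hot)): {Fan, Off, Idle, Fault, Heating, Cooling}.

{Fan, Off, Idle, Fault, Heating, Cooling}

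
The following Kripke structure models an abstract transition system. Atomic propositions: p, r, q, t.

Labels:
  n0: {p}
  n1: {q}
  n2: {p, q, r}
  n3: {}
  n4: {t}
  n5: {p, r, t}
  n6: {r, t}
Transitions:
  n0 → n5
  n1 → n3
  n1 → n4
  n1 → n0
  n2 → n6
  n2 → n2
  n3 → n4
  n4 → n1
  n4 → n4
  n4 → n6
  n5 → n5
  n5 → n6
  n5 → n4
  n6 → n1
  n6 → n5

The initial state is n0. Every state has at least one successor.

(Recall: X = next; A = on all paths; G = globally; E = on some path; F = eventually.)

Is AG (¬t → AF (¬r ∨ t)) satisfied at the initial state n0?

States satisfying ¬t → AF (¬r ∨ t): {n0, n1, n3, n4, n5, n6}.
States satisfying AG (¬t → AF (¬r ∨ t)): {n0, n1, n3, n4, n5, n6}.
Every state reachable from n0 satisfies ¬t → AF (¬r ∨ t).
n0 ∈ Sat(AG (¬t → AF (¬r ∨ t))).

Satisfied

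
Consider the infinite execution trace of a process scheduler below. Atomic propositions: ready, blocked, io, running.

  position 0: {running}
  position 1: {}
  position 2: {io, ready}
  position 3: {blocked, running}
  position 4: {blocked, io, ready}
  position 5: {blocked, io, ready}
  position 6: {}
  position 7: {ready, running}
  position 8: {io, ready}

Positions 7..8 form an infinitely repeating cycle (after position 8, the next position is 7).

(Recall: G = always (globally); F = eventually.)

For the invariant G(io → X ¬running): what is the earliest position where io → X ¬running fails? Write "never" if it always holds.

2

Check io → X ¬running at each position in order: 0 ✓, 1 ✓.
At position 2 the labels are {io, ready} and the next position 3 has {blocked, running}, so io → X ¬running is false there. This is the first violation.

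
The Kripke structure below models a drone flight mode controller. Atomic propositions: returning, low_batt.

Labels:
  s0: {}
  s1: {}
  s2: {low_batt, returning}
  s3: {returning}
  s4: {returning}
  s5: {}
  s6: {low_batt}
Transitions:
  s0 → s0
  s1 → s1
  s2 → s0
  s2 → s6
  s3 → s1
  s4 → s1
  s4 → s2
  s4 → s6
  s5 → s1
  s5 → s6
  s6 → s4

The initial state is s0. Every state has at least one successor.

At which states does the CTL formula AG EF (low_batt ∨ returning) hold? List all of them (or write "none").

States satisfying EF (low_batt ∨ returning): {s2, s3, s4, s5, s6}.
States satisfying AG EF (low_batt ∨ returning): ∅.

none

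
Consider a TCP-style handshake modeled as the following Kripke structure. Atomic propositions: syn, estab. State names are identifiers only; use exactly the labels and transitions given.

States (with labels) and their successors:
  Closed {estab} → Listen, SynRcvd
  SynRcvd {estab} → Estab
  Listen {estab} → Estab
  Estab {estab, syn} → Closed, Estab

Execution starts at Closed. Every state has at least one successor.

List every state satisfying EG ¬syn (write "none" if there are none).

none

States satisfying ¬syn: {Closed, SynRcvd, Listen}.
States satisfying EG ¬syn: ∅.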